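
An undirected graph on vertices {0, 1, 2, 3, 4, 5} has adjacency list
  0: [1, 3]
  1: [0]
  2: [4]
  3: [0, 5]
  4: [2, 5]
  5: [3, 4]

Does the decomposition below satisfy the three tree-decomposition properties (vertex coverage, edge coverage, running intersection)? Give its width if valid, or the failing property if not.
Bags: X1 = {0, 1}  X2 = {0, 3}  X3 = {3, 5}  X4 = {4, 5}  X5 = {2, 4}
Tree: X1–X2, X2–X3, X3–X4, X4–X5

Every vertex of G appears in some bag (union = {0, 1, 2, 3, 4, 5}); every edge is covered by a bag; and for each vertex v the set of bags containing v is connected in the bag tree. The decomposition is therefore valid. The largest bag has 2 vertices, so the width is 1.

Yes; width 1.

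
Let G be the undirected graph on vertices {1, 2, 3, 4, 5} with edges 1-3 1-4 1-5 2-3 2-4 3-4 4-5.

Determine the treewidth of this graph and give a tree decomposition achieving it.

The largest bag has 3 vertices, giving width 2; this decomposition certifies tw(G) ≤ 2. Conversely, {1, 3, 4} is a clique of size 3, and the vertices of any clique must share a bag in every tree decomposition; so some bag has ≥ 3 vertices and tw(G) ≥ 2. The upper and lower bounds meet at 2, so that is the treewidth.

Treewidth 2.
One such decomposition:
Bags: B1 = {1, 3, 4}  B2 = {2, 3, 4}  B3 = {1, 4, 5}
Tree: B1–B2, B1–B3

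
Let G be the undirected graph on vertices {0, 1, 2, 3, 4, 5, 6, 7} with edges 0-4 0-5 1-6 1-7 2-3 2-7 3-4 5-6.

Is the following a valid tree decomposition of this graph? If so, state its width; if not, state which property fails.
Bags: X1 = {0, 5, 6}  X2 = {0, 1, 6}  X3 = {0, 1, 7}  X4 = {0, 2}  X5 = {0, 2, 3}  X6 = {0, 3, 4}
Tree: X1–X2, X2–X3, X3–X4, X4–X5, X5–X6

A tree decomposition must satisfy three properties: every vertex lies in some bag; for every edge, both endpoints lie together in some bag; and for every vertex, the bags containing it form a connected subtree. Here edge (7,2) lies in no bag, so the decomposition is invalid.

No — edge (7,2) lies in no bag.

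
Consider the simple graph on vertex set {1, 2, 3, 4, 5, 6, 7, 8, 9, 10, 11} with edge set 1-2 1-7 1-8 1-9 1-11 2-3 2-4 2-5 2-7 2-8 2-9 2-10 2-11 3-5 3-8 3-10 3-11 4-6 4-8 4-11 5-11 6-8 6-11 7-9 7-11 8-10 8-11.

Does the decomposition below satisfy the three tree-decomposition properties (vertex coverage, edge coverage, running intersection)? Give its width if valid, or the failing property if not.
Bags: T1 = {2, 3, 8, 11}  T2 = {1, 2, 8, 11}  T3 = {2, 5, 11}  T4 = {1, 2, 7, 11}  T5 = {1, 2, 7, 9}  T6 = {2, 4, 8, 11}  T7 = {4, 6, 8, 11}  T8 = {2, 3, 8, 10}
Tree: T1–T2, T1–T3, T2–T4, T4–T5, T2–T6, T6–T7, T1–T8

No — edge (3,5) lies in no bag.

A tree decomposition must satisfy three properties: every vertex lies in some bag; for every edge, both endpoints lie together in some bag; and for every vertex, the bags containing it form a connected subtree. Here edge (3,5) lies in no bag, so the decomposition is invalid.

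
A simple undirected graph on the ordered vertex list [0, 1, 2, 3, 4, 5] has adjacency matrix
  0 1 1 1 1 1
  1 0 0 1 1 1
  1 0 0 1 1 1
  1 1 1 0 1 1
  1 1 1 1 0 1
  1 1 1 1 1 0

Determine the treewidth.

4

A width-4 tree decomposition is:
Bags: B1 = {0, 1, 3, 4, 5}  B2 = {0, 2, 3, 4, 5}
Tree: B1–B2
The largest bag has 5 vertices, giving width 4; this decomposition certifies tw(G) ≤ 4. Conversely, {0, 1, 3, 4, 5} is a clique of size 5, and the vertices of any clique must share a bag in every tree decomposition; so some bag has ≥ 5 vertices and tw(G) ≥ 4. The upper and lower bounds meet at 4, so that is the treewidth.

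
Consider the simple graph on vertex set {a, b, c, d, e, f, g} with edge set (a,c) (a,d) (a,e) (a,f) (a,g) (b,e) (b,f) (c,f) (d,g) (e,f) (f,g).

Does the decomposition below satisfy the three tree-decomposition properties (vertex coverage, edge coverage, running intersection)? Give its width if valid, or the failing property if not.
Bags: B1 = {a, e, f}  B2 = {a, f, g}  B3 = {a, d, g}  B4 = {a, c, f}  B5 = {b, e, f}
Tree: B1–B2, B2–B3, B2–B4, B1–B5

Yes; width 2.

Vertex coverage: the bags together contain {a, b, c, d, e, f, g}, the full vertex set. Edge coverage: each edge of G has both endpoints in at least one bag. Running intersection: for every vertex, the bags containing it form a connected subtree. All three properties hold, so this is a valid tree decomposition of width max|bag| − 1 = 2, and hence tw(G) ≤ 2.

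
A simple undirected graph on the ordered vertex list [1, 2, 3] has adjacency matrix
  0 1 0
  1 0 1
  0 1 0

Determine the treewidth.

1

A width-1 tree decomposition is:
Bags: B1 = {2, 3}  B2 = {1, 2}
Tree: B1–B2
Every bag has size at most 2, so the width is 2 − 1 = 1 and tw(G) ≤ 1. Any graph with an edge has treewidth ≥ 1, and G has the edge 3–2. Therefore the treewidth is 1.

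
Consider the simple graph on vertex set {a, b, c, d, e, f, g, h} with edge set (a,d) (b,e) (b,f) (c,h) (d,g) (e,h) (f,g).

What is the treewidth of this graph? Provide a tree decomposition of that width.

Treewidth 1.
Bags: B1 = {a, d}  B2 = {d, g}  B3 = {f, g}  B4 = {b, f}  B5 = {b, e}  B6 = {e, h}  B7 = {c, h}
Tree: B1–B2, B2–B3, B3–B4, B4–B5, B5–B6, B6–B7

Every bag has size at most 2, so the width is 2 − 1 = 1 and tw(G) ≤ 1. Since G has at least one edge (e.g. a–d), it is not an edgeless graph, so tw(G) ≥ 1. Combining the bounds, tw(G) = 1.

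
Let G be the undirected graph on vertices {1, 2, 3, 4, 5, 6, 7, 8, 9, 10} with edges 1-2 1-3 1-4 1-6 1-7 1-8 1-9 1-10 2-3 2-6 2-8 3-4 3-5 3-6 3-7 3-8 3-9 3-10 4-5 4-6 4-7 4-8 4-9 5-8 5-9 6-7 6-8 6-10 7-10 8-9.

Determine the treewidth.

A width-4 tree decomposition is:
Bags: B1 = {1, 3, 4, 6, 7}  B2 = {1, 3, 6, 7, 10}  B3 = {1, 3, 4, 6, 8}  B4 = {1, 2, 3, 6, 8}  B5 = {1, 3, 4, 8, 9}  B6 = {3, 4, 5, 8, 9}
Tree: B1–B2, B1–B3, B3–B4, B3–B5, B5–B6
Each bag holds 5 vertices, so the decomposition has width 4, which upper-bounds the treewidth. On the other hand G contains the 5-clique {1, 3, 4, 8, 9}. A clique must lie in a single bag of any decomposition, so no decomposition can have width below 4. Therefore the treewidth is 4.

4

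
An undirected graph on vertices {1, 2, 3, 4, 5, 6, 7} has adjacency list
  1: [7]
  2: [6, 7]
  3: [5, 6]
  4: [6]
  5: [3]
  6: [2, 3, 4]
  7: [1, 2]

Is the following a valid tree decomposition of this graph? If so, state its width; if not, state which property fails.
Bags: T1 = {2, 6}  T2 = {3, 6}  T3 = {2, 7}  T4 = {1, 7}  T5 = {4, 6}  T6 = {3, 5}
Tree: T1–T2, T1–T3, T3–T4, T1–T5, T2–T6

Yes; width 1.

Vertex coverage: the bags together contain {1, 2, 3, 4, 5, 6, 7}, the full vertex set. Edge coverage: each edge of G has both endpoints in at least one bag. Running intersection: for every vertex, the bags containing it form a connected subtree. All three properties hold, so this is a valid tree decomposition of width max|bag| − 1 = 1, and hence tw(G) ≤ 1.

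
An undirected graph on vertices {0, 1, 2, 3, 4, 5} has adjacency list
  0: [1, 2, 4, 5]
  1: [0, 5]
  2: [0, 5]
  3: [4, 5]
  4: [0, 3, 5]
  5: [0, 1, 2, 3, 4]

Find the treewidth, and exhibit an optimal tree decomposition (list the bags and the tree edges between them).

Every bag has size at most 3, so the width is 3 − 1 = 2 and tw(G) ≤ 2. For the lower bound, the 3 vertices {0, 1, 5} are pairwise adjacent, and any tree decomposition puts a clique entirely inside one bag — forcing width ≥ 2. The upper and lower bounds meet at 2, so that is the treewidth.

Treewidth 2.
Bags: B1 = {0, 1, 5}  B2 = {0, 2, 5}  B3 = {0, 4, 5}  B4 = {3, 4, 5}
Tree: B1–B2, B2–B3, B3–B4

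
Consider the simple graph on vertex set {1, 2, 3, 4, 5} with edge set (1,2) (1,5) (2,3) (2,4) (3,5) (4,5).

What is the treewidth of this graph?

2

A width-2 tree decomposition is:
Bags: B1 = {2, 3, 5}  B2 = {2, 4, 5}  B3 = {1, 2, 5}
Tree: B1–B2, B2–B3
Each bag holds 3 vertices, so the decomposition has width 2, which upper-bounds the treewidth. The edges 2–3–5–4–2 form a cycle, so G is not a tree and its treewidth is at least 2. The upper and lower bounds meet at 2, so that is the treewidth.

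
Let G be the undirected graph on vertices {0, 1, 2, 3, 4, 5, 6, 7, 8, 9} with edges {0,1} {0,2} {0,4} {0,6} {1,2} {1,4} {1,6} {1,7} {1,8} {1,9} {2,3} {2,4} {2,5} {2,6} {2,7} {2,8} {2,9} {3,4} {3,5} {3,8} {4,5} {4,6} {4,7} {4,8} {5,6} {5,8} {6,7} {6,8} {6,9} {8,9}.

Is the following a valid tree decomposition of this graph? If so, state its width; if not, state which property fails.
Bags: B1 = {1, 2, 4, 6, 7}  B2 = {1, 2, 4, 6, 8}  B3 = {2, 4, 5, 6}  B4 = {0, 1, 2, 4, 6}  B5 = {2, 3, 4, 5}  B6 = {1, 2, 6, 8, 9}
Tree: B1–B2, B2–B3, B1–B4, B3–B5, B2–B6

A tree decomposition must satisfy three properties: every vertex lies in some bag; for every edge, both endpoints lie together in some bag; and for every vertex, the bags containing it form a connected subtree. Here edge (8,5) lies in no bag, so the decomposition is invalid.

No — edge (8,5) lies in no bag.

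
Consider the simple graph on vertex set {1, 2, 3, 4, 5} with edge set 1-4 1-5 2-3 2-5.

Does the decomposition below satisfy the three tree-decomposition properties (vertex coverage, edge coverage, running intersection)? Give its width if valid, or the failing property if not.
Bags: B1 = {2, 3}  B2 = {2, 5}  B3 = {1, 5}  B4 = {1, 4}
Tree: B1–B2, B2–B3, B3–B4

Checking the three conditions: (i) the bags cover all of {1, 2, 3, 4, 5}; (ii) for each edge, some bag contains both endpoints; (iii) the bags containing any fixed vertex form a subtree. All hold, so the decomposition is valid with width 2 − 1 = 1.

Yes; width 1.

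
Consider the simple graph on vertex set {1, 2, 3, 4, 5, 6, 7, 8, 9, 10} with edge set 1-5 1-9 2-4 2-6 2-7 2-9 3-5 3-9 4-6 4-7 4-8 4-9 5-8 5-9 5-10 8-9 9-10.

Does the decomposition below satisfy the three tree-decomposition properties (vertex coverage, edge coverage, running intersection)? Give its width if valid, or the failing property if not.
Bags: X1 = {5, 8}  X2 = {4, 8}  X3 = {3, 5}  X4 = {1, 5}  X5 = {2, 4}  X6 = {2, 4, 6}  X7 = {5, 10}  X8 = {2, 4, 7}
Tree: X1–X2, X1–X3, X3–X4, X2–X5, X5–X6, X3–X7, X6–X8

No — vertex 9 appears in no bag.

A tree decomposition must satisfy three properties: every vertex lies in some bag; for every edge, both endpoints lie together in some bag; and for every vertex, the bags containing it form a connected subtree. Here vertex 9 appears in no bag, so the decomposition is invalid.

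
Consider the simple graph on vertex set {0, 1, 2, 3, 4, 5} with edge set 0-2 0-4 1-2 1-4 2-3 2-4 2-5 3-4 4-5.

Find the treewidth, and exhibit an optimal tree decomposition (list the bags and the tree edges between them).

Each bag holds 3 vertices, so the decomposition has width 2, which upper-bounds the treewidth. For the lower bound, the 3 vertices {0, 2, 4} are pairwise adjacent, and any tree decomposition puts a clique entirely inside one bag — forcing width ≥ 2. The upper and lower bounds meet at 2, so that is the treewidth.

Treewidth 2.
One such decomposition:
Bags: B1 = {2, 4, 5}  B2 = {0, 2, 4}  B3 = {1, 2, 4}  B4 = {2, 3, 4}
Tree: B1–B2, B2–B3, B3–B4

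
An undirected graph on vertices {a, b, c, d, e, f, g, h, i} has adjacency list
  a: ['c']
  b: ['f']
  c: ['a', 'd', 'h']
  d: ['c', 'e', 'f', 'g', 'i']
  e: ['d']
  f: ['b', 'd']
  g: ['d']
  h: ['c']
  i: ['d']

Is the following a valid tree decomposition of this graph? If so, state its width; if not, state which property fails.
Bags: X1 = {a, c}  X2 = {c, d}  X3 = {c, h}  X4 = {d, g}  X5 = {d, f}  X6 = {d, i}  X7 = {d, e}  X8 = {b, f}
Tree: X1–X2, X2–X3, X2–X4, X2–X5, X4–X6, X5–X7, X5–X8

Vertex coverage: the bags together contain {a, b, c, d, e, f, g, h, i}, the full vertex set. Edge coverage: each edge of G has both endpoints in at least one bag. Running intersection: for every vertex, the bags containing it form a connected subtree. All three properties hold, so this is a valid tree decomposition of width max|bag| − 1 = 1, and hence tw(G) ≤ 1.

Yes; width 1.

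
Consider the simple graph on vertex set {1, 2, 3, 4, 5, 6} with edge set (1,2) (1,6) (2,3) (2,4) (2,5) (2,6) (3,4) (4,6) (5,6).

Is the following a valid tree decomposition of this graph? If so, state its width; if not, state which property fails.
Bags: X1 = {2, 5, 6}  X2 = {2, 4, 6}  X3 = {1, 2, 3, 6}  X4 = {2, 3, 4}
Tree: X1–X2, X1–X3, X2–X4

A tree decomposition must satisfy three properties: every vertex lies in some bag; for every edge, both endpoints lie together in some bag; and for every vertex, the bags containing it form a connected subtree. Here bags containing vertex 3 are not connected in the tree, so the decomposition is invalid.

No — bags containing vertex 3 are not connected in the tree.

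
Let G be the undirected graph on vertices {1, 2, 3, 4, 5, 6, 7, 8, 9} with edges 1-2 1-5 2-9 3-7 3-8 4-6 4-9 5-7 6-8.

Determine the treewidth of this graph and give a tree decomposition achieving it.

Treewidth 2.
One optimal decomposition is:
Bags: B1 = {4, 6, 8}  B2 = {4, 8, 9}  B3 = {2, 8, 9}  B4 = {1, 2, 8}  B5 = {1, 5, 8}  B6 = {5, 7, 8}  B7 = {3, 7, 8}
Tree: B1–B2, B2–B3, B3–B4, B4–B5, B5–B6, B6–B7

Every bag has size at most 3, so the width is 3 − 1 = 2 and tw(G) ≤ 2. For the lower bound, G contains the cycle 8–6–4–9–2–1–5–7–3–8, so G is not a forest; only forests have treewidth ≤ 1, hence tw(G) ≥ 2. Therefore the treewidth is 2.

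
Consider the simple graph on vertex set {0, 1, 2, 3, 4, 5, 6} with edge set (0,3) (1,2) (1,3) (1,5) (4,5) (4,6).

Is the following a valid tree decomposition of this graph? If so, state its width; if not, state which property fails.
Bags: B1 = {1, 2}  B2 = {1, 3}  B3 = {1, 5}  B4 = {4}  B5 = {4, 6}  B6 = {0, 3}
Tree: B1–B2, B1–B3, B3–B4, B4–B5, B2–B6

A tree decomposition must satisfy three properties: every vertex lies in some bag; for every edge, both endpoints lie together in some bag; and for every vertex, the bags containing it form a connected subtree. Here edge (5,4) lies in no bag, so the decomposition is invalid.

No — edge (5,4) lies in no bag.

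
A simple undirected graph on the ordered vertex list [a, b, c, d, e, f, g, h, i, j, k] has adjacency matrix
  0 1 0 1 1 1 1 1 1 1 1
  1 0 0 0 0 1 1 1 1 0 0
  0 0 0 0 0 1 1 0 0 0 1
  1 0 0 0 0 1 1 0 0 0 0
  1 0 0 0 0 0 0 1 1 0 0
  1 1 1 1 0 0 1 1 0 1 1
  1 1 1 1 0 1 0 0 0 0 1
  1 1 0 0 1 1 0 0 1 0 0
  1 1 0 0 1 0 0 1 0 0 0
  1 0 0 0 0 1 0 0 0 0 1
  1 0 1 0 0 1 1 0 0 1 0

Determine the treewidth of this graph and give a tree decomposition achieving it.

Each bag holds 4 vertices, so the decomposition has width 3, which upper-bounds the treewidth. On the other hand G contains the 4-clique {c, f, g, k}. A clique must lie in a single bag of any decomposition, so no decomposition can have width below 3. Therefore the treewidth is 3.

Treewidth 3.
One such decomposition:
Bags: B1 = {a, b, f, g}  B2 = {a, f, g, k}  B3 = {c, f, g, k}  B4 = {a, b, f, h}  B5 = {a, d, f, g}  B6 = {a, f, j, k}  B7 = {a, b, h, i}  B8 = {a, e, h, i}
Tree: B1–B2, B2–B3, B1–B4, B2–B5, B2–B6, B4–B7, B7–B8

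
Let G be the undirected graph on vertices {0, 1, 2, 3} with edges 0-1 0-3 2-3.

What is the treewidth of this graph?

1

A width-1 tree decomposition is:
Bags: B1 = {2, 3}  B2 = {0, 3}  B3 = {0, 1}
Tree: B1–B2, B2–B3
Every bag has size at most 2, so the width is 2 − 1 = 1 and tw(G) ≤ 1. Any graph with an edge has treewidth ≥ 1, and G has the edge 2–3. Therefore the treewidth is 1.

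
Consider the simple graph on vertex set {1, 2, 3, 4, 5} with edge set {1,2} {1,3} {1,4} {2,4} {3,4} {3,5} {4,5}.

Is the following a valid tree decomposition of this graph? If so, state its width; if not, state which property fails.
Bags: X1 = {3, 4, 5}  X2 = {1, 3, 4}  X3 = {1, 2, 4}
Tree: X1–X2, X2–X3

Vertex coverage: the bags together contain {1, 2, 3, 4, 5}, the full vertex set. Edge coverage: each edge of G has both endpoints in at least one bag. Running intersection: for every vertex, the bags containing it form a connected subtree. All three properties hold, so this is a valid tree decomposition of width max|bag| − 1 = 2, and hence tw(G) ≤ 2.

Yes; width 2.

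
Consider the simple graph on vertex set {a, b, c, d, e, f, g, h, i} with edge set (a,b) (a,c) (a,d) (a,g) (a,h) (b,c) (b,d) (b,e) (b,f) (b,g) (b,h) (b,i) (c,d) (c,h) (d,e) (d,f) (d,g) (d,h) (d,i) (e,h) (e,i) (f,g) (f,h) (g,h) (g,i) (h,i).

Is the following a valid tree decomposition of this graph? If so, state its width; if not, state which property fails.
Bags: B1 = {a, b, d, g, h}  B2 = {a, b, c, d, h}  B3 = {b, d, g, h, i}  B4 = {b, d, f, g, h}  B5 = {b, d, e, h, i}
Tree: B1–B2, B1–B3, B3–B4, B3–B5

Yes; width 4.

Vertex coverage: the bags together contain {a, b, c, d, e, f, g, h, i}, the full vertex set. Edge coverage: each edge of G has both endpoints in at least one bag. Running intersection: for every vertex, the bags containing it form a connected subtree. All three properties hold, so this is a valid tree decomposition of width max|bag| − 1 = 4, and hence tw(G) ≤ 4.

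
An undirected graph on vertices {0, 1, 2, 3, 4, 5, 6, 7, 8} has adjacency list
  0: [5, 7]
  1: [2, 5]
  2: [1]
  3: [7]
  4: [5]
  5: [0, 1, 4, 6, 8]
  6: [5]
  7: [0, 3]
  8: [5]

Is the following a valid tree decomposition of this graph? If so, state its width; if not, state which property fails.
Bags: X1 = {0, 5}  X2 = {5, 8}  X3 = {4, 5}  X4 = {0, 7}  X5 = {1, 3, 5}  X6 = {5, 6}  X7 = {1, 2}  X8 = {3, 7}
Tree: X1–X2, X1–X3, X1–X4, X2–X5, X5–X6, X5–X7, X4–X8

No — bags containing vertex 3 are not connected in the tree.

A tree decomposition must satisfy three properties: every vertex lies in some bag; for every edge, both endpoints lie together in some bag; and for every vertex, the bags containing it form a connected subtree. Here bags containing vertex 3 are not connected in the tree, so the decomposition is invalid.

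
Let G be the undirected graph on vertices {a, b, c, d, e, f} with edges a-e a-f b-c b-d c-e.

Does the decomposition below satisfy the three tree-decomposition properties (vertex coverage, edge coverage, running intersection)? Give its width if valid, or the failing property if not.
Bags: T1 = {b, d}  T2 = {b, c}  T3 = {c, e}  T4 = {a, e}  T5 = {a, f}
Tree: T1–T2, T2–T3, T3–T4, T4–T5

Yes; width 1.

Every vertex of G appears in some bag (union = {a, b, c, d, e, f}); every edge is covered by a bag; and for each vertex v the set of bags containing v is connected in the bag tree. The decomposition is therefore valid. The largest bag has 2 vertices, so the width is 1.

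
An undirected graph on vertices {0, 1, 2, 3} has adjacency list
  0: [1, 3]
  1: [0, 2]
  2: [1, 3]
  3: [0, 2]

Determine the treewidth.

A width-2 tree decomposition is:
Bags: B1 = {1, 2, 3}  B2 = {0, 1, 3}
Tree: B1–B2
Each bag holds 3 vertices, so the decomposition has width 2, which upper-bounds the treewidth. Since 3–2–1–0–3 is a cycle in G, G is not acyclic. Forests are exactly the graphs of treewidth ≤ 1, so tw(G) ≥ 2. Hence tw(G) = 2 exactly.

2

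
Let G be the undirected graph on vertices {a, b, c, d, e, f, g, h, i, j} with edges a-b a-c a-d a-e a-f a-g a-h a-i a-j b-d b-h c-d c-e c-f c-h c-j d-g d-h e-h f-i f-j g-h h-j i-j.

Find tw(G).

3

A width-3 tree decomposition is:
Bags: B1 = {a, c, d, h}  B2 = {a, b, d, h}  B3 = {a, c, h, j}  B4 = {a, c, e, h}  B5 = {a, c, f, j}  B6 = {a, d, g, h}  B7 = {a, f, i, j}
Tree: B1–B2, B1–B3, B1–B4, B3–B5, B1–B6, B5–B7
The largest bag has 4 vertices, giving width 3; this decomposition certifies tw(G) ≤ 3. Conversely, {a, d, g, h} is a clique of size 4, and the vertices of any clique must share a bag in every tree decomposition; so some bag has ≥ 4 vertices and tw(G) ≥ 3. The upper and lower bounds meet at 3, so that is the treewidth.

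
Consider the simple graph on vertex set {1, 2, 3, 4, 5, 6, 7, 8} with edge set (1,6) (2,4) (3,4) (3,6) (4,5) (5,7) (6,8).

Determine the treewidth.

A width-1 tree decomposition is:
Bags: B1 = {4, 5}  B2 = {5, 7}  B3 = {3, 4}  B4 = {3, 6}  B5 = {6, 8}  B6 = {2, 4}  B7 = {1, 6}
Tree: B1–B2, B1–B3, B3–B4, B4–B5, B3–B6, B5–B7
Each bag holds 2 vertices, so the decomposition has width 1, which upper-bounds the treewidth. Any graph with an edge has treewidth ≥ 1, and G has the edge 5–4. Therefore the treewidth is 1.

1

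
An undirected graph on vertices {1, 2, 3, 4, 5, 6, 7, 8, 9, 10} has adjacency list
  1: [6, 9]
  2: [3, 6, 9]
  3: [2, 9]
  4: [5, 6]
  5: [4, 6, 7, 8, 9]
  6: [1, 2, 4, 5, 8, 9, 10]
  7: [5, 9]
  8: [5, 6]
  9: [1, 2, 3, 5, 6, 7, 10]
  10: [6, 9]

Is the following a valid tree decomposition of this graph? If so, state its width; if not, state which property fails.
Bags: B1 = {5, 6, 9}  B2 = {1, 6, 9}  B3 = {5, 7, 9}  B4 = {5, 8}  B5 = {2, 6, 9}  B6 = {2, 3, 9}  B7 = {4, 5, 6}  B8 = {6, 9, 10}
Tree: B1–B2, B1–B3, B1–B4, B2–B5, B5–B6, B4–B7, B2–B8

A tree decomposition must satisfy three properties: every vertex lies in some bag; for every edge, both endpoints lie together in some bag; and for every vertex, the bags containing it form a connected subtree. Here edge (6,8) lies in no bag, so the decomposition is invalid.

No — edge (6,8) lies in no bag.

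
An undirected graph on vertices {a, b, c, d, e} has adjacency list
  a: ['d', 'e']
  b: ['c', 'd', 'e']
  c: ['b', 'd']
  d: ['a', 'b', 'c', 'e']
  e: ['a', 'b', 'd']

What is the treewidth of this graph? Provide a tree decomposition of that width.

Treewidth 2.
One optimal decomposition is:
Bags: B1 = {b, d, e}  B2 = {b, c, d}  B3 = {a, d, e}
Tree: B1–B2, B1–B3

The largest bag has 3 vertices, giving width 2; this decomposition certifies tw(G) ≤ 2. Conversely, {a, d, e} is a clique of size 3, and the vertices of any clique must share a bag in every tree decomposition; so some bag has ≥ 3 vertices and tw(G) ≥ 2. The upper and lower bounds meet at 2, so that is the treewidth.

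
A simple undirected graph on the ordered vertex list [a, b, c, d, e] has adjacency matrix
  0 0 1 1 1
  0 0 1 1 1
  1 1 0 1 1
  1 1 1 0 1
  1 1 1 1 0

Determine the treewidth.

3

A width-3 tree decomposition is:
Bags: B1 = {b, c, d, e}  B2 = {a, c, d, e}
Tree: B1–B2
Each bag holds 4 vertices, so the decomposition has width 3, which upper-bounds the treewidth. On the other hand G contains the 4-clique {a, c, d, e}. A clique must lie in a single bag of any decomposition, so no decomposition can have width below 3. The upper and lower bounds meet at 3, so that is the treewidth.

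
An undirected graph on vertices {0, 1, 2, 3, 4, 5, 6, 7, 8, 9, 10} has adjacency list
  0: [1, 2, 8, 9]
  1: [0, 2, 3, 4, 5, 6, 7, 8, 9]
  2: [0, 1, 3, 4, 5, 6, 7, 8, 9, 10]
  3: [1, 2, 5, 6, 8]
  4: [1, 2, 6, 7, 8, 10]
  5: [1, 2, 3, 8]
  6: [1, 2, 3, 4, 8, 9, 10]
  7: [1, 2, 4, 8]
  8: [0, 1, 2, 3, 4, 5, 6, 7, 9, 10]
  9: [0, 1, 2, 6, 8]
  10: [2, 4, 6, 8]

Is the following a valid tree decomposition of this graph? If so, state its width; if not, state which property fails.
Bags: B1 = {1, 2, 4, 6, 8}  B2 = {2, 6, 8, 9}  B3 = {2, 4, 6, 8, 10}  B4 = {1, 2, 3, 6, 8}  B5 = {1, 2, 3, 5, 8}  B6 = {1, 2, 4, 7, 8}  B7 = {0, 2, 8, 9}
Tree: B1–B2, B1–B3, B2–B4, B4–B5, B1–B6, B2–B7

No — edge (1,9) lies in no bag.

A tree decomposition must satisfy three properties: every vertex lies in some bag; for every edge, both endpoints lie together in some bag; and for every vertex, the bags containing it form a connected subtree. Here edge (1,9) lies in no bag, so the decomposition is invalid.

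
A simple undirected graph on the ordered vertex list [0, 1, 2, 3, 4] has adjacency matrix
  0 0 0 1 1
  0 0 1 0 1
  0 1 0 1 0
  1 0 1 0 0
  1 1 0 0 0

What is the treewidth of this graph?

2

A width-2 tree decomposition is:
Bags: B1 = {0, 2, 3}  B2 = {0, 2, 4}  B3 = {1, 2, 4}
Tree: B1–B2, B2–B3
The largest bag has 3 vertices, giving width 2; this decomposition certifies tw(G) ≤ 2. For the lower bound, G contains the cycle 2–3–0–4–1–2, so G is not a forest; only forests have treewidth ≤ 1, hence tw(G) ≥ 2. Hence tw(G) = 2 exactly.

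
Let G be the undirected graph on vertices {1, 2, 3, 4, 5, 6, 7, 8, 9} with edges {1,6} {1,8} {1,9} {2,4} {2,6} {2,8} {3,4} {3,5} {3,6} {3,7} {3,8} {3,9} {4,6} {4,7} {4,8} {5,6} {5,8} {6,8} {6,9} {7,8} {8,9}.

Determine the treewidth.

3

A width-3 tree decomposition is:
Bags: B1 = {3, 4, 6, 8}  B2 = {2, 4, 6, 8}  B3 = {3, 6, 8, 9}  B4 = {3, 5, 6, 8}  B5 = {3, 4, 7, 8}  B6 = {1, 6, 8, 9}
Tree: B1–B2, B1–B3, B3–B4, B1–B5, B3–B6
Each bag holds 4 vertices, so the decomposition has width 3, which upper-bounds the treewidth. For the lower bound, the 4 vertices {1, 6, 8, 9} are pairwise adjacent, and any tree decomposition puts a clique entirely inside one bag — forcing width ≥ 3. The upper and lower bounds meet at 3, so that is the treewidth.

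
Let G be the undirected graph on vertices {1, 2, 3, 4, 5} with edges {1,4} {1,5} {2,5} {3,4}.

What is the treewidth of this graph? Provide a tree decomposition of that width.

Each bag holds 2 vertices, so the decomposition has width 1, which upper-bounds the treewidth. G has an edge, so its treewidth is at least 1. Combining the bounds, tw(G) = 1.

Treewidth 1.
Bags: B1 = {1, 5}  B2 = {1, 4}  B3 = {3, 4}  B4 = {2, 5}
Tree: B1–B2, B2–B3, B1–B4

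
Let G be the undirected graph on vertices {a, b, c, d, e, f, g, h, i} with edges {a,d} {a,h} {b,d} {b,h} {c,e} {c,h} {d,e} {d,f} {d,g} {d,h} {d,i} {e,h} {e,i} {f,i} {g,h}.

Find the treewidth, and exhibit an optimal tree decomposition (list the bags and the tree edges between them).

Treewidth 2.
Bags: B1 = {d, e, h}  B2 = {a, d, h}  B3 = {b, d, h}  B4 = {d, e, i}  B5 = {d, f, i}  B6 = {c, e, h}  B7 = {d, g, h}
Tree: B1–B2, B2–B3, B1–B4, B4–B5, B1–B6, B1–B7

Every bag has size at most 3, so the width is 3 − 1 = 2 and tw(G) ≤ 2. For the lower bound, the 3 vertices {d, g, h} are pairwise adjacent, and any tree decomposition puts a clique entirely inside one bag — forcing width ≥ 2. Hence tw(G) = 2 exactly.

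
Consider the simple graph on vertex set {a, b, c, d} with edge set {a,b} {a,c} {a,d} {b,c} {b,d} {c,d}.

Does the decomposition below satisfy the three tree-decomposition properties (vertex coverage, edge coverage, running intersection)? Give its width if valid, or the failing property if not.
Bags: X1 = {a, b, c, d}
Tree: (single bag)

Checking the three conditions: (i) the bags cover all of {a, b, c, d}; (ii) for each edge, some bag contains both endpoints; (iii) the bags containing any fixed vertex form a subtree. All hold, so the decomposition is valid with width 4 − 1 = 3.

Yes; width 3.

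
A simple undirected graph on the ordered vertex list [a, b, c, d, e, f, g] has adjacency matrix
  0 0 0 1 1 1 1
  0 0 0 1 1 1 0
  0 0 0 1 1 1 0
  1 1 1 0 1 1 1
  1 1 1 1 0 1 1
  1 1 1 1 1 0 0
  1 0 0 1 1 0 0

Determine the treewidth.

3

A width-3 tree decomposition is:
Bags: B1 = {a, d, e, g}  B2 = {a, d, e, f}  B3 = {c, d, e, f}  B4 = {b, d, e, f}
Tree: B1–B2, B2–B3, B2–B4
Each bag holds 4 vertices, so the decomposition has width 3, which upper-bounds the treewidth. For the lower bound, the 4 vertices {a, d, e, g} are pairwise adjacent, and any tree decomposition puts a clique entirely inside one bag — forcing width ≥ 3. Hence tw(G) = 3 exactly.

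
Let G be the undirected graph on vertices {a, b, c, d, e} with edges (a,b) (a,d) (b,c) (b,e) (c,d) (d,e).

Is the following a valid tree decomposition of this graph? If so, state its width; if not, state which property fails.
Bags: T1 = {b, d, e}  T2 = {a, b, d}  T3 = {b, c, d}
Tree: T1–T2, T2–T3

Yes; width 2.

Every vertex of G appears in some bag (union = {a, b, c, d, e}); every edge is covered by a bag; and for each vertex v the set of bags containing v is connected in the bag tree. The decomposition is therefore valid. The largest bag has 3 vertices, so the width is 2.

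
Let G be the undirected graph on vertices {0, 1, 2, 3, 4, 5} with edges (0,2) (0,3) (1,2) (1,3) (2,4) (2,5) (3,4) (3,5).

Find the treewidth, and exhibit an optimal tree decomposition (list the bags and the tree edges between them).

Treewidth 2.
Bags: B1 = {2, 3, 5}  B2 = {2, 3, 4}  B3 = {0, 2, 3}  B4 = {1, 2, 3}
Tree: B1–B2, B2–B3, B3–B4

The largest bag has 3 vertices, giving width 2; this decomposition certifies tw(G) ≤ 2. The edges 5–2–4–3–5 form a cycle, so G is not a tree and its treewidth is at least 2. The upper and lower bounds meet at 2, so that is the treewidth.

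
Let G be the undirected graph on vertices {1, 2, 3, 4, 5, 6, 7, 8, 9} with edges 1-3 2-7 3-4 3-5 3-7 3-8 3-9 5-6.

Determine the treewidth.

1

A width-1 tree decomposition is:
Bags: B1 = {1, 3}  B2 = {3, 8}  B3 = {3, 5}  B4 = {3, 7}  B5 = {5, 6}  B6 = {3, 9}  B7 = {2, 7}  B8 = {3, 4}
Tree: B1–B2, B1–B3, B1–B4, B3–B5, B4–B6, B4–B7, B4–B8
Every bag has size at most 2, so the width is 2 − 1 = 1 and tw(G) ≤ 1. Any graph with an edge has treewidth ≥ 1, and G has the edge 3–1. Therefore the treewidth is 1.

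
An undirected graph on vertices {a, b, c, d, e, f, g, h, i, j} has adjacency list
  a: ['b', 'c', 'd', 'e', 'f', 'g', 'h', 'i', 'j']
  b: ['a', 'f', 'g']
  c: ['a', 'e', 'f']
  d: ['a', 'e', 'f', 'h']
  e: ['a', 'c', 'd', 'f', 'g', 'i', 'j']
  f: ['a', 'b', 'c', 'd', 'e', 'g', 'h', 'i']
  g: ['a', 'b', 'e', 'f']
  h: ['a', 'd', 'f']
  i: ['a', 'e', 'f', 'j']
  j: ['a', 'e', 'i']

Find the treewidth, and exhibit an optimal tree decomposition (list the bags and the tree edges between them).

Treewidth 3.
One optimal decomposition is:
Bags: B1 = {a, e, f, g}  B2 = {a, b, f, g}  B3 = {a, e, f, i}  B4 = {a, d, e, f}  B5 = {a, e, i, j}  B6 = {a, c, e, f}  B7 = {a, d, f, h}
Tree: B1–B2, B1–B3, B3–B4, B3–B5, B4–B6, B4–B7

The largest bag has 4 vertices, giving width 3; this decomposition certifies tw(G) ≤ 3. For the lower bound, the 4 vertices {a, e, i, j} are pairwise adjacent, and any tree decomposition puts a clique entirely inside one bag — forcing width ≥ 3. Hence tw(G) = 3 exactly.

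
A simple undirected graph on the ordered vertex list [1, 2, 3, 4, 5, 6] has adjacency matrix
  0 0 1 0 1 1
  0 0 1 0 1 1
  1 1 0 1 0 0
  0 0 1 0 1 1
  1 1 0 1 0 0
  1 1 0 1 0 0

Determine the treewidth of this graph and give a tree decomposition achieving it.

Each bag holds 4 vertices, so the decomposition has width 3, which upper-bounds the treewidth. For the lower bound: the 4 vertex sets {2,5}, {3,4}, {6}, {1} are disjoint, each induces a connected subgraph, and every pair is joined by at least one edge of G. Contracting each set to a single vertex therefore yields K_{4} as a minor, and since treewidth is minor-monotone, tw(G) ≥ tw(K_{4}) = 3. Combining the bounds, tw(G) = 3.

Treewidth 3.
Bags: B1 = {2, 3, 5, 6}  B2 = {3, 4, 5, 6}  B3 = {1, 3, 5, 6}
Tree: B1–B2, B2–B3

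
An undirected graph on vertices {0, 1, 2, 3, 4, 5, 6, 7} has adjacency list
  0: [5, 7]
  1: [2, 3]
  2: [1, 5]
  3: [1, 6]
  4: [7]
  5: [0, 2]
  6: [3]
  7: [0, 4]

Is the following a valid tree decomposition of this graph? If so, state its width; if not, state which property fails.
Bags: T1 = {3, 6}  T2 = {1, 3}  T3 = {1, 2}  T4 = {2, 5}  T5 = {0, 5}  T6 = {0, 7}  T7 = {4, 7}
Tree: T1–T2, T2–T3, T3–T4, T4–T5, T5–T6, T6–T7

Checking the three conditions: (i) the bags cover all of {0, 1, 2, 3, 4, 5, 6, 7}; (ii) for each edge, some bag contains both endpoints; (iii) the bags containing any fixed vertex form a subtree. All hold, so the decomposition is valid with width 2 − 1 = 1.

Yes; width 1.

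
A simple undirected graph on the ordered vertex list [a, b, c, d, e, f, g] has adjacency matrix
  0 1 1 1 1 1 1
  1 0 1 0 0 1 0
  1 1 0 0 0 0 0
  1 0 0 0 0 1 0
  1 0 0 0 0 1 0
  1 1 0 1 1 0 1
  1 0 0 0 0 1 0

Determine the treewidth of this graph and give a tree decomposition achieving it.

The largest bag has 3 vertices, giving width 2; this decomposition certifies tw(G) ≤ 2. For the lower bound, the 3 vertices {a, b, c} are pairwise adjacent, and any tree decomposition puts a clique entirely inside one bag — forcing width ≥ 2. Combining the bounds, tw(G) = 2.

Treewidth 2.
One optimal decomposition is:
Bags: B1 = {a, e, f}  B2 = {a, f, g}  B3 = {a, b, f}  B4 = {a, d, f}  B5 = {a, b, c}
Tree: B1–B2, B1–B3, B1–B4, B3–B5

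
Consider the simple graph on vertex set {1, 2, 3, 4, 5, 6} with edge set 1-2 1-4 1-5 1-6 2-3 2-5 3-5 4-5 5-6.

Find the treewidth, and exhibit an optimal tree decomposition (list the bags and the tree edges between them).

Treewidth 2.
One such decomposition:
Bags: B1 = {1, 2, 5}  B2 = {1, 5, 6}  B3 = {1, 4, 5}  B4 = {2, 3, 5}
Tree: B1–B2, B1–B3, B1–B4

Each bag holds 3 vertices, so the decomposition has width 2, which upper-bounds the treewidth. Conversely, {1, 2, 5} is a clique of size 3, and the vertices of any clique must share a bag in every tree decomposition; so some bag has ≥ 3 vertices and tw(G) ≥ 2. Therefore the treewidth is 2.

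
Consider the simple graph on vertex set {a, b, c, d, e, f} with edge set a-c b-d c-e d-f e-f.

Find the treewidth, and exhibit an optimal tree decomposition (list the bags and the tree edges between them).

Each bag holds 2 vertices, so the decomposition has width 1, which upper-bounds the treewidth. Since G has at least one edge (e.g. a–c), it is not an edgeless graph, so tw(G) ≥ 1. Therefore the treewidth is 1.

Treewidth 1.
One such decomposition:
Bags: B1 = {a, c}  B2 = {c, e}  B3 = {e, f}  B4 = {d, f}  B5 = {b, d}
Tree: B1–B2, B2–B3, B3–B4, B4–B5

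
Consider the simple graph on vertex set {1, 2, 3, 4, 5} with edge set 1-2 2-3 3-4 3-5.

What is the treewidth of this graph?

A width-1 tree decomposition is:
Bags: B1 = {3, 5}  B2 = {2, 3}  B3 = {3, 4}  B4 = {1, 2}
Tree: B1–B2, B2–B3, B2–B4
The largest bag has 2 vertices, giving width 1; this decomposition certifies tw(G) ≤ 1. Since G has at least one edge (e.g. 3–5), it is not an edgeless graph, so tw(G) ≥ 1. Hence tw(G) = 1 exactly.

1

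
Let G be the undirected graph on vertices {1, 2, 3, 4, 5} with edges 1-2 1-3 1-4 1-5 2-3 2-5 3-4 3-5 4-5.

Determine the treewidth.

3

A width-3 tree decomposition is:
Bags: B1 = {1, 2, 3, 5}  B2 = {1, 3, 4, 5}
Tree: B1–B2
Each bag holds 4 vertices, so the decomposition has width 3, which upper-bounds the treewidth. For the lower bound, the 4 vertices {1, 2, 3, 5} are pairwise adjacent, and any tree decomposition puts a clique entirely inside one bag — forcing width ≥ 3. Therefore the treewidth is 3.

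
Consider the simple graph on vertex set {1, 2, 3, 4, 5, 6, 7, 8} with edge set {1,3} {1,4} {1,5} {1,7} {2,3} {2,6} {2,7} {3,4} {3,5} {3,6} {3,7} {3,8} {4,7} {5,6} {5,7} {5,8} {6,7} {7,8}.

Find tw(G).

3

A width-3 tree decomposition is:
Bags: B1 = {1, 3, 5, 7}  B2 = {3, 5, 7, 8}  B3 = {1, 3, 4, 7}  B4 = {3, 5, 6, 7}  B5 = {2, 3, 6, 7}
Tree: B1–B2, B1–B3, B2–B4, B4–B5
The largest bag has 4 vertices, giving width 3; this decomposition certifies tw(G) ≤ 3. On the other hand G contains the 4-clique {2, 3, 6, 7}. A clique must lie in a single bag of any decomposition, so no decomposition can have width below 3. Combining the bounds, tw(G) = 3.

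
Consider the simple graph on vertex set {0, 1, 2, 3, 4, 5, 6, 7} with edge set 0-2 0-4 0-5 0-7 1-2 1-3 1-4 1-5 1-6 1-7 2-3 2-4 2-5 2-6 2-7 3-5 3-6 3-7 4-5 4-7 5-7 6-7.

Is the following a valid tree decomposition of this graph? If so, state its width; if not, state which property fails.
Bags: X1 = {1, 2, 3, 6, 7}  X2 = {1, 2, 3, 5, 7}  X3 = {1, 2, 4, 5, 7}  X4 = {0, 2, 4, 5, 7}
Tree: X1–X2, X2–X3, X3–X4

Yes; width 4.

Vertex coverage: the bags together contain {0, 1, 2, 3, 4, 5, 6, 7}, the full vertex set. Edge coverage: each edge of G has both endpoints in at least one bag. Running intersection: for every vertex, the bags containing it form a connected subtree. All three properties hold, so this is a valid tree decomposition of width max|bag| − 1 = 4, and hence tw(G) ≤ 4.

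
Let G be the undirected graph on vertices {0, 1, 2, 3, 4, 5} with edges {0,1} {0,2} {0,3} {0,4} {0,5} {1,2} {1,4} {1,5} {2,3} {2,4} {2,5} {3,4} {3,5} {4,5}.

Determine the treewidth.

A width-4 tree decomposition is:
Bags: B1 = {0, 1, 2, 4, 5}  B2 = {0, 2, 3, 4, 5}
Tree: B1–B2
Each bag holds 5 vertices, so the decomposition has width 4, which upper-bounds the treewidth. For the lower bound, the 5 vertices {0, 1, 2, 4, 5} are pairwise adjacent, and any tree decomposition puts a clique entirely inside one bag — forcing width ≥ 4. Therefore the treewidth is 4.

4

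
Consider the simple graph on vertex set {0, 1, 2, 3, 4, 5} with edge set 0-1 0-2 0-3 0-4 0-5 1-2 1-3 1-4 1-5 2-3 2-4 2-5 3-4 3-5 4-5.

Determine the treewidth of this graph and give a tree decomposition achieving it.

A single bag containing all 6 vertices is trivially a valid decomposition of width 5. For the lower bound, the 6 vertices {0, 1, 2, 3, 4, 5} are pairwise adjacent, and any tree decomposition puts a clique entirely inside one bag — forcing width ≥ 5. Combining the bounds, tw(G) = 5.

Treewidth 5.
One optimal decomposition is:
Bags: B1 = {0, 1, 2, 3, 4, 5}
Tree: (single bag)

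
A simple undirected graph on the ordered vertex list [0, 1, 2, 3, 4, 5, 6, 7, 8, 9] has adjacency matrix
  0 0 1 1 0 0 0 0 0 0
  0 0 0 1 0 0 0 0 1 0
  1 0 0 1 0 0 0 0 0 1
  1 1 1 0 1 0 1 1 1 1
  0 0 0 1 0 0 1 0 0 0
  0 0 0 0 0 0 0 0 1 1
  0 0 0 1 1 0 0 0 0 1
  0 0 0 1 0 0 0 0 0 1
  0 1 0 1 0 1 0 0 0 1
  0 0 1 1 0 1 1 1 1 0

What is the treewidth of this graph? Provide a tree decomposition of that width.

Each bag holds 3 vertices, so the decomposition has width 2, which upper-bounds the treewidth. Conversely, {0, 2, 3} is a clique of size 3, and the vertices of any clique must share a bag in every tree decomposition; so some bag has ≥ 3 vertices and tw(G) ≥ 2. Combining the bounds, tw(G) = 2.

Treewidth 2.
One such decomposition:
Bags: B1 = {3, 8, 9}  B2 = {2, 3, 9}  B3 = {3, 7, 9}  B4 = {3, 6, 9}  B5 = {0, 2, 3}  B6 = {1, 3, 8}  B7 = {5, 8, 9}  B8 = {3, 4, 6}
Tree: B1–B2, B1–B3, B1–B4, B2–B5, B1–B6, B1–B7, B4–B8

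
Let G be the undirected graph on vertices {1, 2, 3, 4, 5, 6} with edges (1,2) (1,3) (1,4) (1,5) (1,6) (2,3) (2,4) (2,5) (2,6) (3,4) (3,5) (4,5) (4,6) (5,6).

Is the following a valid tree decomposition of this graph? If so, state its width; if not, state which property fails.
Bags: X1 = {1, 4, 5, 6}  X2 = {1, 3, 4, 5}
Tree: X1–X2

No — vertex 2 appears in no bag.

A tree decomposition must satisfy three properties: every vertex lies in some bag; for every edge, both endpoints lie together in some bag; and for every vertex, the bags containing it form a connected subtree. Here vertex 2 appears in no bag, so the decomposition is invalid.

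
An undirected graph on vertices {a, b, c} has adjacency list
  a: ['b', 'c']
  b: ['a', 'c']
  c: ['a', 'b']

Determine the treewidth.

A width-2 tree decomposition is:
Bags: B1 = {a, b, c}
Tree: (single bag)
With just one bag of size 3, the width is 3 − 1 = 2, so tw(G) ≤ 2. Conversely, {a, b, c} is a clique of size 3, and the vertices of any clique must share a bag in every tree decomposition; so some bag has ≥ 3 vertices and tw(G) ≥ 2. Therefore the treewidth is 2.

2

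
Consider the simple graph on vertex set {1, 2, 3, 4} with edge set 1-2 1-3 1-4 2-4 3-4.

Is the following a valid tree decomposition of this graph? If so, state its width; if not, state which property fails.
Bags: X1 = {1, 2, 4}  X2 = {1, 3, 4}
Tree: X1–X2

Yes; width 2.

Every vertex of G appears in some bag (union = {1, 2, 3, 4}); every edge is covered by a bag; and for each vertex v the set of bags containing v is connected in the bag tree. The decomposition is therefore valid. The largest bag has 3 vertices, so the width is 2.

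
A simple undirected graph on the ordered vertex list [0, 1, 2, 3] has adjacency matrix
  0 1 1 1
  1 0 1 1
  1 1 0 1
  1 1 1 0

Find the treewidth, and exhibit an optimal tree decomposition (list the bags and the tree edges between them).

With just one bag of size 4, the width is 4 − 1 = 3, so tw(G) ≤ 3. On the other hand G contains the 4-clique {0, 1, 2, 3}. A clique must lie in a single bag of any decomposition, so no decomposition can have width below 3. Combining the bounds, tw(G) = 3.

Treewidth 3.
One such decomposition:
Bags: B1 = {0, 1, 2, 3}
Tree: (single bag)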